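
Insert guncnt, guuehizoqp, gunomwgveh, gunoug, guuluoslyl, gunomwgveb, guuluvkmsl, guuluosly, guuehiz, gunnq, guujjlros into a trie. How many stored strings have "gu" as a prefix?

11

Walk to "gu"; the words in its subtree are exactly those with that prefix.
Words under "gu": guncnt, gunnq, gunomwgveb, gunomwgveh, gunoug, guuehiz, guuehizoqp, guujjlros, guuluosly, guuluoslyl, guuluvkmsl
Count: 11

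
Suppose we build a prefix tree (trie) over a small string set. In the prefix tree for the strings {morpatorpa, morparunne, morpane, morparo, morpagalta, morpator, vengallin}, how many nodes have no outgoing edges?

6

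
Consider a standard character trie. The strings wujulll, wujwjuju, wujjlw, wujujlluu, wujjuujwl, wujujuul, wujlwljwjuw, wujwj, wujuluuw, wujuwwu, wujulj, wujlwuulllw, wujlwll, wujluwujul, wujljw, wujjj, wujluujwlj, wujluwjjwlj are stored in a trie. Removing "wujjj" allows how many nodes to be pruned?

1

After clearing the end-marker at "wujjj", prune upward until reaching a node still needed by another word.
The suffix "j" (1 node) is used only by "wujjj"; the node for "wujj" still has the child "l", so pruning stops there.
Nodes removed: 1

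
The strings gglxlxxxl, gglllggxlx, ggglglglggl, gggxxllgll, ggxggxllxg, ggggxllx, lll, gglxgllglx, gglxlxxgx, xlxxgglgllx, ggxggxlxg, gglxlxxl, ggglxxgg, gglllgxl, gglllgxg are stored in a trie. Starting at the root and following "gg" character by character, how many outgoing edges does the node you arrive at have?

3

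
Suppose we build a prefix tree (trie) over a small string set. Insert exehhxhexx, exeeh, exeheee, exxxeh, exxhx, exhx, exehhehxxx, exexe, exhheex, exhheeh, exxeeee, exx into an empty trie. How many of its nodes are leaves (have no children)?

A leaf is a node with no children — equivalently, the end of a word that is not a proper prefix of any other stored word.
Those words: "exeeh", "exeheee", "exehhehxxx", "exehhxhexx", "exexe", "exhheeh", "exhheex", "exhx", "exxeeee", "exxhx", "exxxeh"
Leaf count: 11

11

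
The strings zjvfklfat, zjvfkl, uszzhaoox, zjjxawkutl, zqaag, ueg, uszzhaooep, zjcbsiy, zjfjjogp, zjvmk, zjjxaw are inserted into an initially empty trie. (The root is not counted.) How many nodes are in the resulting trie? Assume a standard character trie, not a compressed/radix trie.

47

Insert word by word; a character creates a node only if that edge doesn't already exist:
  "zjvfklfat" → 9 new (z, j, v, f, k, l, f, a, t)
  "zjvfkl" → prefix "zjvfkl" already present; 0 new (none)
  "uszzhaoox" → 9 new (u, s, z, z, h, a, o, o, x)
  "zjjxawkutl" → prefix "zj" already present; 8 new (j, x, a, w, k, u, t, l)
  "zqaag" → prefix "z" already present; 4 new (q, a, a, g)
  "ueg" → prefix "u" already present; 2 new (e, g)
  "uszzhaooep" → prefix "uszzhaoo" already present; 2 new (e, p)
  "zjcbsiy" → prefix "zj" already present; 5 new (c, b, s, i, y)
  "zjfjjogp" → prefix "zj" already present; 6 new (f, j, j, o, g, p)
  "zjvmk" → prefix "zjv" already present; 2 new (m, k)
  "zjjxaw" → prefix "zjjxaw" already present; 0 new (none)
Total nodes = 9 + 0 + 9 + 8 + 4 + 2 + 2 + 5 + 6 + 2 + 0 = 47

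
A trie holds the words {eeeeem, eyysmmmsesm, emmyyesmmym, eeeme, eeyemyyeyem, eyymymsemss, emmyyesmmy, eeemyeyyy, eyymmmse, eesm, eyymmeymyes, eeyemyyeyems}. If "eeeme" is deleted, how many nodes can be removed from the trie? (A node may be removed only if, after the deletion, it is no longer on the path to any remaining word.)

Walk "eeeme" from the leaf back toward the root, removing each node that no remaining word uses.
The suffix "e" (1 node) is used only by "eeeme"; the node for "eeem" still has the child "y", so pruning stops there.
Nodes removed: 1

1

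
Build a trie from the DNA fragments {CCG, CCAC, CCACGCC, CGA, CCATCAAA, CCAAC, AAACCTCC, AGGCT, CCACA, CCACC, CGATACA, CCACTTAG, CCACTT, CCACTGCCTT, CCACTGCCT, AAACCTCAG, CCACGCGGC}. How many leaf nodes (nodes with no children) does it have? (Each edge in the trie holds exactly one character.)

A leaf is a node with no children — equivalently, the end of a word that is not a proper prefix of any other stored word.
Those words: "AAACCTCAG", "AAACCTCC", "AGGCT", "CCAAC", "CCACA", "CCACC", "CCACGCC", "CCACGCGGC", "CCACTGCCTT", "CCACTTAG", "CCATCAAA", "CCG", "CGATACA"
Leaf count: 13

13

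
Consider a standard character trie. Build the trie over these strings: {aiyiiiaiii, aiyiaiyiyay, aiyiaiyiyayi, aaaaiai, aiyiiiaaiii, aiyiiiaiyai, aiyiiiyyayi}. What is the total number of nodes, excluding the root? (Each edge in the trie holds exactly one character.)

Count nodes per top-level branch (shared prefixes stored once):
  'a'-branch (aaaaiai, aiyiaiyiyay, aiyiaiyiyayi, aiyiiiaaiii, aiyiiiaiii, aiyiiiaiyai, aiyiiiyyayi): 36 nodes
Sum: 36

36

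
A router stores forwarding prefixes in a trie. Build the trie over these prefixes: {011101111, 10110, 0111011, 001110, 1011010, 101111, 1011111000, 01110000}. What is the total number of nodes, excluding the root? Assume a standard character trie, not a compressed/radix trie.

30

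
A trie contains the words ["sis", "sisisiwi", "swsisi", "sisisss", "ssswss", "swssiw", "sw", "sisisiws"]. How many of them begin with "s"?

8

Filter for entries beginning with "s":
Words under "s": sis, sisisiwi, sisisiws, sisisss, ssswss, sw, swsisi, swssiw
Count: 8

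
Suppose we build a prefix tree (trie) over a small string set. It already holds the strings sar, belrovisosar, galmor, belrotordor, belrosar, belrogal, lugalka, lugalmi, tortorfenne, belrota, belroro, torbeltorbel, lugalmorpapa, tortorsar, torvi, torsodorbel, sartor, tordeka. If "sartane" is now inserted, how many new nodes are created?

3

Walking "sartane" from the root, the first 4 characters ("sart") follow existing edges; "a" is the first miss.
So 7 − 4 = 3 new nodes.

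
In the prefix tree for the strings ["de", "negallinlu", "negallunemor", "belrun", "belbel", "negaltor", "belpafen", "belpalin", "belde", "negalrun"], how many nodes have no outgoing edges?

Leaves are exactly the stored words that no other stored word extends.
Those words: "belbel", "belde", "belpafen", "belpalin", "belrun", "de", "negallinlu", "negallunemor", "negalrun", "negaltor"
Leaf count: 10

10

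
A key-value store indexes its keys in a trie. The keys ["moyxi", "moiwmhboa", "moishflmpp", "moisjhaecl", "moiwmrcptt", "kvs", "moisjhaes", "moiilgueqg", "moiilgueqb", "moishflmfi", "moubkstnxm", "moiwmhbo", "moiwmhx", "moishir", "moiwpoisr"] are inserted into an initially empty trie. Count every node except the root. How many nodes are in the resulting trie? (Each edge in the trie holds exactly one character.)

Count nodes per top-level branch (shared prefixes stored once):
  'k'-branch (kvs): 3 nodes
  'm'-branch (moiilgueqb, moiilgueqg, moishflmfi, moishflmpp, moishir, moisjhaecl, moisjhaes, moiwmhbo, moiwmhboa, moiwmhx, moiwmrcptt, moiwpoisr, moubkstnxm, moyxi): 57 nodes
Sum: 60

60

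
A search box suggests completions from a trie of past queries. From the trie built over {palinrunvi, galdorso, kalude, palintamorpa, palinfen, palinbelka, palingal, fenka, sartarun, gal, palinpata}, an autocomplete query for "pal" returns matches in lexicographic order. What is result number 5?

palinrunvi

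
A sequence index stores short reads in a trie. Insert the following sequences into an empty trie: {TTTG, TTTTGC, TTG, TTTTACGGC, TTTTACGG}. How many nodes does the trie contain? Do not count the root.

For each word, the new-node count is its length minus the longest prefix already in the trie:
  "TTTG" → 4 new (T, T, T, G)
  "TTTTGC" → prefix "TTT" already present; 3 new (T, G, C)
  "TTG" → prefix "TT" already present; 1 new (G)
  "TTTTACGGC" → prefix "TTTT" already present; 5 new (A, C, G, G, C)
  "TTTTACGG" → prefix "TTTTACGG" already present; 0 new (none)
Total nodes = 4 + 3 + 1 + 5 + 0 = 13

13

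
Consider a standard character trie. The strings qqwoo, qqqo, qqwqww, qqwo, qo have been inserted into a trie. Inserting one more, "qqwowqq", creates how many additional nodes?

"qqwo" is already a path in the trie; the remaining "wqq" must be added.
So 7 − 4 = 3 new nodes.

3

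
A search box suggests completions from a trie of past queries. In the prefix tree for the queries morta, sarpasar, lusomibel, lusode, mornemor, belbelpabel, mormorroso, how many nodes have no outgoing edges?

Leaves are exactly the stored words that no other stored word extends.
Those words: "belbelpabel", "lusode", "lusomibel", "mormorroso", "mornemor", "morta", "sarpasar"
Leaf count: 7

7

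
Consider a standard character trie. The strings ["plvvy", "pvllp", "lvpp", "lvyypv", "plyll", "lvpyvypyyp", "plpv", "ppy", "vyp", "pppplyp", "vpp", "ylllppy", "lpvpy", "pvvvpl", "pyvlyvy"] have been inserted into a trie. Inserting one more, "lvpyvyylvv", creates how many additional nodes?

The longest prefix of "lvpyvyylvv" already in the trie is "lvpyvy" (length 6).
New nodes needed: |"lvpyvyylvv"| − 6 = 10 − 6 = 4.

4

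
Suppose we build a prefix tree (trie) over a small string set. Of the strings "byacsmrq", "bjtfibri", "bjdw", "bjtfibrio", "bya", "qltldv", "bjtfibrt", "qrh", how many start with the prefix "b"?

6

Walk to "b"; the words in its subtree are exactly those with that prefix.
Matches: "bjdw", "bjtfibri", "bjtfibrio", "bjtfibrt", "bya", "byacsmrq"
Count: 6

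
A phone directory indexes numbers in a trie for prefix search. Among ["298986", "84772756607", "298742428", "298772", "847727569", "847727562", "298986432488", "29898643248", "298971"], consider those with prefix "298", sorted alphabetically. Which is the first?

Filter for "298…" and sort: "298742428", "298772", "298971", "298986", "29898643248", "298986432488"
Position 1: 298742428

298742428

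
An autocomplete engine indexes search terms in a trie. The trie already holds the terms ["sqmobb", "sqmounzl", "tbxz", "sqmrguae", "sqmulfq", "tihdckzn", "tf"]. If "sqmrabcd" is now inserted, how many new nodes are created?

The longest prefix of "sqmrabcd" already in the trie is "sqmr" (length 4).
Each of the 4 remaining characters creates one node.

4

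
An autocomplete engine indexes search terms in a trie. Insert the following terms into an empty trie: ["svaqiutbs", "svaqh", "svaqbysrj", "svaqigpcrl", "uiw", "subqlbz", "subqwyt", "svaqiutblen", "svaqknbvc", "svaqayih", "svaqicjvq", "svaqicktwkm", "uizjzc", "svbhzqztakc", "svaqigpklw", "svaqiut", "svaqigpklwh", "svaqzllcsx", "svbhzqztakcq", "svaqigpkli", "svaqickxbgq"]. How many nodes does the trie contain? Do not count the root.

82

Insert word by word; a character creates a node only if that edge doesn't already exist:
  "svaqiutbs" → 9 new (s, v, a, q, i, u, t, b, s)
  "svaqh" → prefix "svaq" already present; 1 new (h)
  "svaqbysrj" → prefix "svaq" already present; 5 new (b, y, s, r, j)
  "svaqigpcrl" → prefix "svaqi" already present; 5 new (g, p, c, r, l)
  "uiw" → 3 new (u, i, w)
  "subqlbz" → prefix "s" already present; 6 new (u, b, q, l, b, z)
  "subqwyt" → prefix "subq" already present; 3 new (w, y, t)
  "svaqiutblen" → prefix "svaqiutb" already present; 3 new (l, e, n)
  "svaqknbvc" → prefix "svaq" already present; 5 new (k, n, b, v, c)
  "svaqayih" → prefix "svaq" already present; 4 new (a, y, i, h)
  "svaqicjvq" → prefix "svaqi" already present; 4 new (c, j, v, q)
  "svaqicktwkm" → prefix "svaqic" already present; 5 new (k, t, w, k, m)
  "uizjzc" → prefix "ui" already present; 4 new (z, j, z, c)
  "svbhzqztakc" → prefix "sv" already present; 9 new (b, h, z, q, z, t, a, k, c)
  "svaqigpklw" → prefix "svaqigp" already present; 3 new (k, l, w)
  "svaqiut" → prefix "svaqiut" already present; 0 new (none)
  "svaqigpklwh" → prefix "svaqigpklw" already present; 1 new (h)
  "svaqzllcsx" → prefix "svaq" already present; 6 new (z, l, l, c, s, x)
  "svbhzqztakcq" → prefix "svbhzqztakc" already present; 1 new (q)
  "svaqigpkli" → prefix "svaqigpkl" already present; 1 new (i)
  "svaqickxbgq" → prefix "svaqick" already present; 4 new (x, b, g, q)
Total nodes = 9 + 1 + 5 + 5 + 3 + 6 + 3 + 3 + 5 + 4 + 4 + 5 + 4 + 9 + 3 + 0 + 1 + 6 + 1 + 1 + 4 = 82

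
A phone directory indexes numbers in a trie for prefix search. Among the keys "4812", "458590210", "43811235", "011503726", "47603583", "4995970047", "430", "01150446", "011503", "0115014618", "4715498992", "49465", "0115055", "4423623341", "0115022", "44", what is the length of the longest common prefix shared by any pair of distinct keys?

6

The deepest shared node is where two words last agree before diverging.
"011503" and "011503726" agree on "011503" (6 characters) before diverging; nothing deeper is shared.
Longest shared-prefix length: 6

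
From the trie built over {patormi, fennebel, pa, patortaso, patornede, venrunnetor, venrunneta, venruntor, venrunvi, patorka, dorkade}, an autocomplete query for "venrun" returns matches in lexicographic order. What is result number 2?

Words with prefix "venrun", in lexicographic order: "venrunneta", "venrunnetor", "venruntor", "venrunvi"
Position 2: venrunnetor

venrunnetor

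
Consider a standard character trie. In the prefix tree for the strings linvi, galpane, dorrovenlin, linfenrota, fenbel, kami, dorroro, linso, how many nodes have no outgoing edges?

8

A leaf is a node with no children — equivalently, the end of a word that is not a proper prefix of any other stored word.
Those words: "dorroro", "dorrovenlin", "fenbel", "galpane", "kami", "linfenrota", "linso", "linvi"
Leaf count: 8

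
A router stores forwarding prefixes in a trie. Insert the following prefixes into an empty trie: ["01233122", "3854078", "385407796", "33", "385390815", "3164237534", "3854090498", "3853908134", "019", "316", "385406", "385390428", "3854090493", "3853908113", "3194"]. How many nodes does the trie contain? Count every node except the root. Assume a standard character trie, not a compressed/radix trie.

51

Count nodes per top-level branch (shared prefixes stored once):
  '0'-branch (01233122, 019): 9 nodes
  '3'-branch (316, 3164237534, 3194, 33, 385390428, 3853908113, 3853908134, 385390815, 385406, 385407796, 3854078, 3854090493, 3854090498): 42 nodes
Sum: 51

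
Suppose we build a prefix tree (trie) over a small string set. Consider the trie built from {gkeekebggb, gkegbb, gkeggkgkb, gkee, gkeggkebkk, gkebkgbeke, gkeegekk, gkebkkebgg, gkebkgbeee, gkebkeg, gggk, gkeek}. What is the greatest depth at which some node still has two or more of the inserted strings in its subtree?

8

Look for the deepest trie node that still has at least two words in its subtree.
e.g. "gkebkgbeee" and "gkebkgbeke" share the prefix "gkebkgbe" of length 8; no pair shares a longer one.
Longest shared-prefix length: 8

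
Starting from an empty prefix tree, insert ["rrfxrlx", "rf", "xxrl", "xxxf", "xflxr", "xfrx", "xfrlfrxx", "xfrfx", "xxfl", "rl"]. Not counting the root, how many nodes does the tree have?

30

Trace insertions, counting only characters that open a new branch:
  "rrfxrlx" → 7 new (r, r, f, x, r, l, x)
  "rf" → prefix "r" already present; 1 new (f)
  "xxrl" → 4 new (x, x, r, l)
  "xxxf" → prefix "xx" already present; 2 new (x, f)
  "xflxr" → prefix "x" already present; 4 new (f, l, x, r)
  "xfrx" → prefix "xf" already present; 2 new (r, x)
  "xfrlfrxx" → prefix "xfr" already present; 5 new (l, f, r, x, x)
  "xfrfx" → prefix "xfr" already present; 2 new (f, x)
  "xxfl" → prefix "xx" already present; 2 new (f, l)
  "rl" → prefix "r" already present; 1 new (l)
Total nodes = 7 + 1 + 4 + 2 + 4 + 2 + 5 + 2 + 2 + 1 = 30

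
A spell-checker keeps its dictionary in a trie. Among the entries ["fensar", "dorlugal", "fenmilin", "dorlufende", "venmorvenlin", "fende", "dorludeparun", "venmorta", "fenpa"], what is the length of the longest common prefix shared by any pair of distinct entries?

Equivalently: take the maximum, over all pairs, of their longest common prefix length.
e.g. "venmorta" and "venmorvenlin" share the prefix "venmor" of length 6; no pair shares a longer one.
Longest shared-prefix length: 6

6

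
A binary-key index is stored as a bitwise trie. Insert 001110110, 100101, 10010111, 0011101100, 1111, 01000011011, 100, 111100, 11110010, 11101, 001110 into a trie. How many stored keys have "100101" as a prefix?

2

Walk to "100101"; the words in its subtree are exactly those with that prefix.
Matches: "100101", "10010111"
Count: 2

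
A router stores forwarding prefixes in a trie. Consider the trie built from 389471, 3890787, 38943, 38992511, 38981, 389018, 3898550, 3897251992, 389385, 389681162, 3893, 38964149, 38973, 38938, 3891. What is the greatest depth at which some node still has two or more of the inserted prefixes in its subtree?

Equivalently: take the maximum, over all pairs, of their longest common prefix length.
e.g. "38938" and "389385" share the prefix "38938" of length 5; no pair shares a longer one.
Longest shared-prefix length: 5

5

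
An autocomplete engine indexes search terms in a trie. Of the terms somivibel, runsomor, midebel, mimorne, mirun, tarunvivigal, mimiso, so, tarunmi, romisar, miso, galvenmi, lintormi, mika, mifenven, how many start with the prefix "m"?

Filter for entries beginning with "m":
Matches: "midebel", "mifenven", "mika", "mimiso", "mimorne", "mirun", "miso"
Count: 7

7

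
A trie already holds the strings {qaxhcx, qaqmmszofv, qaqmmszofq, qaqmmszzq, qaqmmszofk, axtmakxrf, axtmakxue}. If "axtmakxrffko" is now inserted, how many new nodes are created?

3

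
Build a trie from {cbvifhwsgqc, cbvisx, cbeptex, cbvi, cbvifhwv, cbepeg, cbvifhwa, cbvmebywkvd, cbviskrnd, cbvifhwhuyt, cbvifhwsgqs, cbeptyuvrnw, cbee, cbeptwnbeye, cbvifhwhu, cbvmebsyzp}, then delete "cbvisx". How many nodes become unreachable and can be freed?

1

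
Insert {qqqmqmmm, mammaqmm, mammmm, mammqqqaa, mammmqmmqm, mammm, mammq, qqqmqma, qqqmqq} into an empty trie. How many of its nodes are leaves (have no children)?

Leaves are exactly the stored words that no other stored word extends.
Those words: "mammaqmm", "mammmm", "mammmqmmqm", "mammqqqaa", "qqqmqma", "qqqmqmmm", "qqqmqq"
Leaf count: 7

7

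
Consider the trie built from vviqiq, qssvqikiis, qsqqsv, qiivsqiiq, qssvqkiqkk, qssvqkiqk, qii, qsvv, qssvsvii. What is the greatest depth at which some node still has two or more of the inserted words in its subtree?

9

The deepest shared node is where two words last agree before diverging.
e.g. "qssvqkiqk" and "qssvqkiqkk" share the prefix "qssvqkiqk" of length 9; no pair shares a longer one.
Longest shared-prefix length: 9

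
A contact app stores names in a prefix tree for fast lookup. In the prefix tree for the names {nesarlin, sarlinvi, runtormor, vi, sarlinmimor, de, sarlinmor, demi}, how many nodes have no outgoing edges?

Leaves are exactly the stored words that no other stored word extends.
Those words: "demi", "nesarlin", "runtormor", "sarlinmimor", "sarlinmor", "sarlinvi", "vi"
Leaf count: 7

7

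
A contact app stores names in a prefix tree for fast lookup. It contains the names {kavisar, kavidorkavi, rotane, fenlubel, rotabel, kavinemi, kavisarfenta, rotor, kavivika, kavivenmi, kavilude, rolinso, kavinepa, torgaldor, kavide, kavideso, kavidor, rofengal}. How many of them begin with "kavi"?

11

Traverse to the node for "kavi", then collect every word in that subtree.
Words under "kavi": kavide, kavideso, kavidor, kavidorkavi, kavilude, kavinemi, kavinepa, kavisar, kavisarfenta, kavivenmi, kavivika
Count: 11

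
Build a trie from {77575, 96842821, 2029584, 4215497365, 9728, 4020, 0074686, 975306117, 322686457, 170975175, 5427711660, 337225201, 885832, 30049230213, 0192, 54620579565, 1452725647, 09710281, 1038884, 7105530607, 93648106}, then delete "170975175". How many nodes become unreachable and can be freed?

A node on "170975175"'s path can go only if nothing else ends at it or branches off below it.
The suffix "70975175" (8 nodes) is used only by "170975175"; the node for "1" still has the child "4", so pruning stops there.
Nodes removed: 8

8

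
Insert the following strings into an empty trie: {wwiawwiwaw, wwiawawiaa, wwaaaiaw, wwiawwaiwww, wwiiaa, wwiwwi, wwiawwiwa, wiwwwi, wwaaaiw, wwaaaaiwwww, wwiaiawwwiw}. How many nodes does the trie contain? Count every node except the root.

51

Insert word by word; a character creates a node only if that edge doesn't already exist:
  "wwiawwiwaw" → 10 new (w, w, i, a, w, w, i, w, a, w)
  "wwiawawiaa" → prefix "wwiaw" already present; 5 new (a, w, i, a, a)
  "wwaaaiaw" → prefix "ww" already present; 6 new (a, a, a, i, a, w)
  "wwiawwaiwww" → prefix "wwiaww" already present; 5 new (a, i, w, w, w)
  "wwiiaa" → prefix "wwi" already present; 3 new (i, a, a)
  "wwiwwi" → prefix "wwi" already present; 3 new (w, w, i)
  "wwiawwiwa" → prefix "wwiawwiwa" already present; 0 new (none)
  "wiwwwi" → prefix "w" already present; 5 new (i, w, w, w, i)
  "wwaaaiw" → prefix "wwaaai" already present; 1 new (w)
  "wwaaaaiwwww" → prefix "wwaaa" already present; 6 new (a, i, w, w, w, w)
  "wwiaiawwwiw" → prefix "wwia" already present; 7 new (i, a, w, w, w, i, w)
Total nodes = 10 + 5 + 6 + 5 + 3 + 3 + 0 + 5 + 1 + 6 + 7 = 51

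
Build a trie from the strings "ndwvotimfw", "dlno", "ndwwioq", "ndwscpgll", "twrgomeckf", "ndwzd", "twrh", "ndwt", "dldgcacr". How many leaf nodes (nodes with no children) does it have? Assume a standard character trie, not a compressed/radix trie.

9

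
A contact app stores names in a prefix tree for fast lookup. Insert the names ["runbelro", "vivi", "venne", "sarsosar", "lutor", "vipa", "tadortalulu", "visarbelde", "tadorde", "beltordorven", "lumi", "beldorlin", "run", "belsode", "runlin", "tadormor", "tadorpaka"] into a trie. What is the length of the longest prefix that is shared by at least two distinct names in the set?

5

The deepest shared node is where two words last agree before diverging.
e.g. "tadorde" and "tadormor" share the prefix "tador" of length 5; no pair shares a longer one.
Longest shared-prefix length: 5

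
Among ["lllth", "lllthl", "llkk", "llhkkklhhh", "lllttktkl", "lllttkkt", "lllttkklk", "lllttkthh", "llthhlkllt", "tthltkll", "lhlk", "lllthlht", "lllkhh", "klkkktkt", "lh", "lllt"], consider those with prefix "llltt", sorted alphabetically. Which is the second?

lllttkkt

Words with prefix "llltt", in lexicographic order: "lllttkklk", "lllttkkt", "lllttkthh", "lllttktkl"
Position 2: lllttkkt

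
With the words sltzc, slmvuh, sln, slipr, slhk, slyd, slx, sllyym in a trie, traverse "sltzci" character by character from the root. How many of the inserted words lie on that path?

Walk "sltzci" from the root; an end-of-word marker is hit whenever a stored word is a prefix of "sltzci".
Prefixes of the query that are stored words: "sltzc"
Count: 1

1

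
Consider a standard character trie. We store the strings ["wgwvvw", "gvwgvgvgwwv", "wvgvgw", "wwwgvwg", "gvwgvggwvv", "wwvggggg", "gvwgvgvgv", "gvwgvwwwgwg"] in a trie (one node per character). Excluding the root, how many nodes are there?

Count nodes per top-level branch (shared prefixes stored once):
  'g'-branch (gvwgvggwvv, gvwgvgvgv, gvwgvgvgwwv, gvwgvwwwgwg): 22 nodes
  'w'-branch (wgwvvw, wvgvgw, wwvggggg, wwwgvwg): 23 nodes
Sum: 45

45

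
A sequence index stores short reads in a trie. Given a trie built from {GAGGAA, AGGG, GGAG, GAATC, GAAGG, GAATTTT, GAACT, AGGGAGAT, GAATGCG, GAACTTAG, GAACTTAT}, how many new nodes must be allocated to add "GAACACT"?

3

"GAAC" is already a path in the trie; the remaining "ACT" must be added.
Each of the 3 remaining characters creates one node.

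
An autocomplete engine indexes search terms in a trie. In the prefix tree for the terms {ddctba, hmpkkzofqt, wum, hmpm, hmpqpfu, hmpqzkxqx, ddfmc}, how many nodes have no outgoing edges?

7

Leaves are exactly the stored words that no other stored word extends.
Those words: "ddctba", "ddfmc", "hmpkkzofqt", "hmpm", "hmpqpfu", "hmpqzkxqx", "wum"
Leaf count: 7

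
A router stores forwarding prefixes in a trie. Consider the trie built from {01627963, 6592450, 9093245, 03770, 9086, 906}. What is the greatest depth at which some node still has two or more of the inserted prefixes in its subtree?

2

Equivalently: take the maximum, over all pairs, of their longest common prefix length.
e.g. "906" and "9086" share the prefix "90" of length 2; no pair shares a longer one.
Longest shared-prefix length: 2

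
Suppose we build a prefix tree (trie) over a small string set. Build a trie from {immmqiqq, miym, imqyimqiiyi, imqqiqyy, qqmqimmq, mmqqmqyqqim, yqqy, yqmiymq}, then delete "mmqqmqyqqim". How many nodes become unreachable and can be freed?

10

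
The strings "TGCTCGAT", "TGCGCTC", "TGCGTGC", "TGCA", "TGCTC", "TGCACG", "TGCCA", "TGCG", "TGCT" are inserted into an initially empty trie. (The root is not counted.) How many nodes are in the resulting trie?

Count nodes per top-level branch (shared prefixes stored once):
  'T'-branch (TGCA, TGCACG, TGCCA, TGCG, TGCGCTC, TGCGTGC, TGCT, TGCTC, TGCTCGAT): 20 nodes
Sum: 20

20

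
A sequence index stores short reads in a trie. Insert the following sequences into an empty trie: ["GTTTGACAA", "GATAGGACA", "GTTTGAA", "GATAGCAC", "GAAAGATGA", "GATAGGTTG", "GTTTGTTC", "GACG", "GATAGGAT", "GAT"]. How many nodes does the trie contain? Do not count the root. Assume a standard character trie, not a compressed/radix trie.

Count nodes per top-level branch (shared prefixes stored once):
  'G'-branch (GAAAGATGA, GACG, GAT, GATAGCAC, GATAGGACA, GATAGGAT, GATAGGTTG, GTTTGAA, GTTTGACAA, GTTTGTTC): 37 nodes
Sum: 37

37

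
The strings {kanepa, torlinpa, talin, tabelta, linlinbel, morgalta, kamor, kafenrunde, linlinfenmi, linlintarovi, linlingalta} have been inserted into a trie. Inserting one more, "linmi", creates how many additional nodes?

The longest prefix of "linmi" already in the trie is "lin" (length 3).
Each of the 2 remaining characters creates one node.

2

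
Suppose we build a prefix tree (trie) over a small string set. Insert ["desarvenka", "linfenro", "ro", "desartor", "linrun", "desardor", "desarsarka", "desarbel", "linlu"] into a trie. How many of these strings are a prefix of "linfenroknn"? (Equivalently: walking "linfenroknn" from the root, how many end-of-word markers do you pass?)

1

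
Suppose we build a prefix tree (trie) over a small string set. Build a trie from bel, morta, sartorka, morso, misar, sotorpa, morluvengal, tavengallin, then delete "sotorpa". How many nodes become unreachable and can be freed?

Walk "sotorpa" from the leaf back toward the root, removing each node that no remaining word uses.
The suffix "otorpa" (6 nodes) is used only by "sotorpa"; the node for "s" still has the child "a", so pruning stops there.
Nodes removed: 6

6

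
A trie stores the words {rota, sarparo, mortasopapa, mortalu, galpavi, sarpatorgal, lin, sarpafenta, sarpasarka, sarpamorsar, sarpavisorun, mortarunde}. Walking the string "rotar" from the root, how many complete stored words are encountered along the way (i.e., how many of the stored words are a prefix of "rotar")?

1

Walk "rotar" from the root; an end-of-word marker is hit whenever a stored word is a prefix of "rotar".
Prefixes of the query that are stored words: "rota"
Count: 1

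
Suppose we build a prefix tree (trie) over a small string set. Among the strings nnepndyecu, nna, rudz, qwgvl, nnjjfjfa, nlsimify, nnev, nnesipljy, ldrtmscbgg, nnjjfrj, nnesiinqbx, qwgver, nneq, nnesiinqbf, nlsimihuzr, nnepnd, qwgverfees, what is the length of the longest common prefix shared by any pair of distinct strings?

Look for the deepest trie node that still has at least two words in its subtree.
e.g. "nnesiinqbf" and "nnesiinqbx" share the prefix "nnesiinqb" of length 9; no pair shares a longer one.
Longest shared-prefix length: 9

9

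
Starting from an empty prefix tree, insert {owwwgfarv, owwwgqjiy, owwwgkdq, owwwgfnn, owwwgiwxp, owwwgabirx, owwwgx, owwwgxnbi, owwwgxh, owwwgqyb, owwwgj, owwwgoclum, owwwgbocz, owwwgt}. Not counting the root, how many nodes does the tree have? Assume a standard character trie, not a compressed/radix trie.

45

Count nodes per top-level branch (shared prefixes stored once):
  'o'-branch (owwwgabirx, owwwgbocz, owwwgfarv, owwwgfnn, owwwgiwxp, owwwgj, owwwgkdq, owwwgoclum, owwwgqjiy, owwwgqyb, owwwgt, owwwgx, owwwgxh, owwwgxnbi): 45 nodes
Sum: 45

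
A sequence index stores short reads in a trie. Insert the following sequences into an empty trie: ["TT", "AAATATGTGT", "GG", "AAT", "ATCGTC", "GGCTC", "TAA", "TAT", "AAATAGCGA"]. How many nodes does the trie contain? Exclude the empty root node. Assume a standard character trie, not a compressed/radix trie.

Count nodes per top-level branch (shared prefixes stored once):
  'A'-branch (AAATAGCGA, AAATATGTGT, AAT, ATCGTC): 20 nodes
  'G'-branch (GG, GGCTC): 5 nodes
  'T'-branch (TAA, TAT, TT): 5 nodes
Sum: 30

30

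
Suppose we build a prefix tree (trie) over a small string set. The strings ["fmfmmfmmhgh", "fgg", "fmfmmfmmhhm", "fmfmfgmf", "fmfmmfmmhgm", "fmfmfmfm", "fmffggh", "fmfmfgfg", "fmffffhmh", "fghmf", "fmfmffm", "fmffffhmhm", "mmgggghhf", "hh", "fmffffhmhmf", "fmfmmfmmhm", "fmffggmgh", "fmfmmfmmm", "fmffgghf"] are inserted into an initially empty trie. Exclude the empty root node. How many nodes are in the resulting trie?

Insert word by word; a character creates a node only if that edge doesn't already exist:
  "fmfmmfmmhgh" → 11 new (f, m, f, m, m, f, m, m, h, g, h)
  "fgg" → prefix "f" already present; 2 new (g, g)
  "fmfmmfmmhhm" → prefix "fmfmmfmmh" already present; 2 new (h, m)
  "fmfmfgmf" → prefix "fmfm" already present; 4 new (f, g, m, f)
  "fmfmmfmmhgm" → prefix "fmfmmfmmhg" already present; 1 new (m)
  "fmfmfmfm" → prefix "fmfmf" already present; 3 new (m, f, m)
  "fmffggh" → prefix "fmf" already present; 4 new (f, g, g, h)
  "fmfmfgfg" → prefix "fmfmfg" already present; 2 new (f, g)
  "fmffffhmh" → prefix "fmff" already present; 5 new (f, f, h, m, h)
  "fghmf" → prefix "fg" already present; 3 new (h, m, f)
  "fmfmffm" → prefix "fmfmf" already present; 2 new (f, m)
  "fmffffhmhm" → prefix "fmffffhmh" already present; 1 new (m)
  "mmgggghhf" → 9 new (m, m, g, g, g, g, h, h, f)
  "hh" → 2 new (h, h)
  "fmffffhmhmf" → prefix "fmffffhmhm" already present; 1 new (f)
  "fmfmmfmmhm" → prefix "fmfmmfmmh" already present; 1 new (m)
  "fmffggmgh" → prefix "fmffgg" already present; 3 new (m, g, h)
  "fmfmmfmmm" → prefix "fmfmmfmm" already present; 1 new (m)
  "fmffgghf" → prefix "fmffggh" already present; 1 new (f)
Total nodes = 11 + 2 + 2 + 4 + 1 + 3 + 4 + 2 + 5 + 3 + 2 + 1 + 9 + 2 + 1 + 1 + 3 + 1 + 1 = 58

58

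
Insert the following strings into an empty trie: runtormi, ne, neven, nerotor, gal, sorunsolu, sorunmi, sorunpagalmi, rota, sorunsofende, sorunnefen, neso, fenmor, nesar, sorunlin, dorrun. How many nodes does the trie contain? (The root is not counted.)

71

Insert word by word; a character creates a node only if that edge doesn't already exist:
  "runtormi" → 8 new (r, u, n, t, o, r, m, i)
  "ne" → 2 new (n, e)
  "neven" → prefix "ne" already present; 3 new (v, e, n)
  "nerotor" → prefix "ne" already present; 5 new (r, o, t, o, r)
  "gal" → 3 new (g, a, l)
  "sorunsolu" → 9 new (s, o, r, u, n, s, o, l, u)
  "sorunmi" → prefix "sorun" already present; 2 new (m, i)
  "sorunpagalmi" → prefix "sorun" already present; 7 new (p, a, g, a, l, m, i)
  "rota" → prefix "r" already present; 3 new (o, t, a)
  "sorunsofende" → prefix "sorunso" already present; 5 new (f, e, n, d, e)
  "sorunnefen" → prefix "sorun" already present; 5 new (n, e, f, e, n)
  "neso" → prefix "ne" already present; 2 new (s, o)
  "fenmor" → 6 new (f, e, n, m, o, r)
  "nesar" → prefix "nes" already present; 2 new (a, r)
  "sorunlin" → prefix "sorun" already present; 3 new (l, i, n)
  "dorrun" → 6 new (d, o, r, r, u, n)
Total nodes = 8 + 2 + 3 + 5 + 3 + 9 + 2 + 7 + 3 + 5 + 5 + 2 + 6 + 2 + 3 + 6 = 71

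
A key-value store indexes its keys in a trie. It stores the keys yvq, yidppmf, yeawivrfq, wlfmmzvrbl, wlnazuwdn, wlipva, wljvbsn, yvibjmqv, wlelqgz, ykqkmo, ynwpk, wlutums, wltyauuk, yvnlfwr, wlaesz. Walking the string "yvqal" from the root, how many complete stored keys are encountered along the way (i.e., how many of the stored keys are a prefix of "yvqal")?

Check each prefix of "yvqal" against the stored set — each match is an end-marker on the path.
Prefixes of the query that are stored words: "yvq"
Count: 1

1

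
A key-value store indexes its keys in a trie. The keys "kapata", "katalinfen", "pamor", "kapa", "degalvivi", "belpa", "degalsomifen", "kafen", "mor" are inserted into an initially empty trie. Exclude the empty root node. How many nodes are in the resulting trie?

Count nodes per top-level branch (shared prefixes stored once):
  'b'-branch (belpa): 5 nodes
  'd'-branch (degalsomifen, degalvivi): 16 nodes
  'k'-branch (kafen, kapa, kapata, katalinfen): 17 nodes
  'm'-branch (mor): 3 nodes
  'p'-branch (pamor): 5 nodes
Sum: 46

46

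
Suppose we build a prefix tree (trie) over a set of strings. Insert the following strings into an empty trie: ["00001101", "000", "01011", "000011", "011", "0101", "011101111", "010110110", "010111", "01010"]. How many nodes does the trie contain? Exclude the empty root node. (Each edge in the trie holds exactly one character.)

25

Trie structure (* marks end of a word):
(root)
└─ 0
   ├─ 0
   │  └─ 0 *
   │     └─ 0
   │        └─ 1
   │           └─ 1 *
   │              └─ 0
   │                 └─ 1 *
   └─ 1
      ├─ 0
      │  └─ 1 *
      │     ├─ 0 *
      │     └─ 1 *
      │        ├─ 0
      │        │  └─ 1
      │        │     └─ 1
      │        │        └─ 0 *
      │        └─ 1 *
      └─ 1 *
         └─ 1
            └─ 0
               └─ 1
                  └─ 1
                     └─ 1
                        └─ 1 *
Counting every labelled node above: 25.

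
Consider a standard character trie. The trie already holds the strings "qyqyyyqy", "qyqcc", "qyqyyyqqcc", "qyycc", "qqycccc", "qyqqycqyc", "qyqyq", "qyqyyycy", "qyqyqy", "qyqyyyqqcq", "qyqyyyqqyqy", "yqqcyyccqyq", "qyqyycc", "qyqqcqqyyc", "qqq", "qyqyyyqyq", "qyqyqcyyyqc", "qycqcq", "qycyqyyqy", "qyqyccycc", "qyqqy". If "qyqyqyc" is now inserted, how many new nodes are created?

1

Walking "qyqyqyc" from the root, the first 6 characters ("qyqyqy") follow existing edges; "c" is the first miss.
New nodes needed: |"qyqyqyc"| − 6 = 7 − 6 = 1.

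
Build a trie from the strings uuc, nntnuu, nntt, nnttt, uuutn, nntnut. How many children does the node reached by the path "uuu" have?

1

The children of the "uuu" node are the distinct next characters among strings starting with "uuu".
Characters that immediately follow "uuu" among the stored strings: {t}.
That node has 1 child edge.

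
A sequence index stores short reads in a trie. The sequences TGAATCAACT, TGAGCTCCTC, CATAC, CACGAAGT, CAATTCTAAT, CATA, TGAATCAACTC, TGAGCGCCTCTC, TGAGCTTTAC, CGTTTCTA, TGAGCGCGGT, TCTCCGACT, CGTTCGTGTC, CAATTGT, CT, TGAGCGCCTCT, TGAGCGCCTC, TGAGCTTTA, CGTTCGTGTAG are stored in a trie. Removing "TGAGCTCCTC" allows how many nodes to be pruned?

4

A node on "TGAGCTCCTC"'s path can go only if nothing else ends at it or branches off below it.
The suffix "CCTC" (4 nodes) is used only by "TGAGCTCCTC"; the node for "TGAGCT" still has the child "T", so pruning stops there.
Nodes removed: 4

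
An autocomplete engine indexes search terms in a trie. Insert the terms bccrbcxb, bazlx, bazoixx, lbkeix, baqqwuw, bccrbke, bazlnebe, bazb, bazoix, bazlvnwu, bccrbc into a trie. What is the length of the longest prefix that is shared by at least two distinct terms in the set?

6

Look for the deepest trie node that still has at least two words in its subtree.
"bazoix" and "bazoixx" agree on "bazoix" (6 characters) before diverging; nothing deeper is shared.
Longest shared-prefix length: 6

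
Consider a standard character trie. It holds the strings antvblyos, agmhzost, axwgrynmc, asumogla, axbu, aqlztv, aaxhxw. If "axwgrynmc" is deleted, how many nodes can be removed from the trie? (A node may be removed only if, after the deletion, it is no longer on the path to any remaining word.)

Walk "axwgrynmc" from the leaf back toward the root, removing each node that no remaining word uses.
The suffix "wgrynmc" (7 nodes) is used only by "axwgrynmc"; the node for "ax" still has the child "b", so pruning stops there.
Nodes removed: 7

7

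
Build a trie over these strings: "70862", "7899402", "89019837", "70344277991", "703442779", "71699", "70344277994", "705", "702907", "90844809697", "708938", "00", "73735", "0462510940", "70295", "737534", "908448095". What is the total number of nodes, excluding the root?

72

Trace insertions, counting only characters that open a new branch:
  "70862" → 5 new (7, 0, 8, 6, 2)
  "7899402" → prefix "7" already present; 6 new (8, 9, 9, 4, 0, 2)
  "89019837" → 8 new (8, 9, 0, 1, 9, 8, 3, 7)
  "70344277991" → prefix "70" already present; 9 new (3, 4, 4, 2, 7, 7, 9, 9, 1)
  "703442779" → prefix "703442779" already present; 0 new (none)
  "71699" → prefix "7" already present; 4 new (1, 6, 9, 9)
  "70344277994" → prefix "7034427799" already present; 1 new (4)
  "705" → prefix "70" already present; 1 new (5)
  "702907" → prefix "70" already present; 4 new (2, 9, 0, 7)
  "90844809697" → 11 new (9, 0, 8, 4, 4, 8, 0, 9, 6, 9, 7)
  "708938" → prefix "708" already present; 3 new (9, 3, 8)
  "00" → 2 new (0, 0)
  "73735" → prefix "7" already present; 4 new (3, 7, 3, 5)
  "0462510940" → prefix "0" already present; 9 new (4, 6, 2, 5, 1, 0, 9, 4, 0)
  "70295" → prefix "7029" already present; 1 new (5)
  "737534" → prefix "737" already present; 3 new (5, 3, 4)
  "908448095" → prefix "90844809" already present; 1 new (5)
Total nodes = 5 + 6 + 8 + 9 + 0 + 4 + 1 + 1 + 4 + 11 + 3 + 2 + 4 + 9 + 1 + 3 + 1 = 72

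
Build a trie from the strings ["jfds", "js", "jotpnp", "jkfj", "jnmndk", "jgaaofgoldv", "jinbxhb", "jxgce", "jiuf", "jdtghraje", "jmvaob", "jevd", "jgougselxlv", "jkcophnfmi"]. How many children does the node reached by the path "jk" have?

Walk "jk" from the root, arriving at one node.
Distinct next characters after "jk": c, f.
That node has 2 child edges.

2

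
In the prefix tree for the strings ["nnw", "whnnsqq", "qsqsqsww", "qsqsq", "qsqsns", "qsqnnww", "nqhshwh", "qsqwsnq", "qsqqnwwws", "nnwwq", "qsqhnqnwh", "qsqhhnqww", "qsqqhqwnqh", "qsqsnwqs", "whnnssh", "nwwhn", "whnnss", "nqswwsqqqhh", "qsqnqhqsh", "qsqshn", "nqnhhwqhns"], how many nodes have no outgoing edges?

18

A leaf is a node with no children — equivalently, the end of a word that is not a proper prefix of any other stored word.
Those words: "nnwwq", "nqhshwh", "nqnhhwqhns", "nqswwsqqqhh", "nwwhn", "qsqhhnqww", "qsqhnqnwh", "qsqnnww", "qsqnqhqsh", "qsqqhqwnqh", "qsqqnwwws", "qsqshn", "qsqsns", "qsqsnwqs", "qsqsqsww", "qsqwsnq", "whnnsqq", "whnnssh"
Leaf count: 18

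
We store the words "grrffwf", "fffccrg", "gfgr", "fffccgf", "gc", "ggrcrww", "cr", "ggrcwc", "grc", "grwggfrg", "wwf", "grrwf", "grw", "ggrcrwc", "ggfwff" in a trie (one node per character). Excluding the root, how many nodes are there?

47

Count nodes per top-level branch (shared prefixes stored once):
  'c'-branch (cr): 2 nodes
  'f'-branch (fffccgf, fffccrg): 9 nodes
  'g'-branch (gc, gfgr, ggfwff, ggrcrwc, ggrcrww, ggrcwc, grc, grrffwf, grrwf, grw, grwggfrg): 33 nodes
  'w'-branch (wwf): 3 nodes
Sum: 47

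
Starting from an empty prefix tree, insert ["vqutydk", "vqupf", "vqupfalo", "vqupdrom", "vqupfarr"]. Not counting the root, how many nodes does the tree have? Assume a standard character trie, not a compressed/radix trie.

18

Count nodes per top-level branch (shared prefixes stored once):
  'v'-branch (vqupdrom, vqupf, vqupfalo, vqupfarr, vqutydk): 18 nodes
Sum: 18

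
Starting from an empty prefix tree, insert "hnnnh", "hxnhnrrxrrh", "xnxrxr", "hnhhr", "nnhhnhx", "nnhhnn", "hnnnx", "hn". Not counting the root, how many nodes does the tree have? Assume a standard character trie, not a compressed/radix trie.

33

Count nodes per top-level branch (shared prefixes stored once):
  'h'-branch (hn, hnhhr, hnnnh, hnnnx, hxnhnrrxrrh): 19 nodes
  'n'-branch (nnhhnhx, nnhhnn): 8 nodes
  'x'-branch (xnxrxr): 6 nodes
Sum: 33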